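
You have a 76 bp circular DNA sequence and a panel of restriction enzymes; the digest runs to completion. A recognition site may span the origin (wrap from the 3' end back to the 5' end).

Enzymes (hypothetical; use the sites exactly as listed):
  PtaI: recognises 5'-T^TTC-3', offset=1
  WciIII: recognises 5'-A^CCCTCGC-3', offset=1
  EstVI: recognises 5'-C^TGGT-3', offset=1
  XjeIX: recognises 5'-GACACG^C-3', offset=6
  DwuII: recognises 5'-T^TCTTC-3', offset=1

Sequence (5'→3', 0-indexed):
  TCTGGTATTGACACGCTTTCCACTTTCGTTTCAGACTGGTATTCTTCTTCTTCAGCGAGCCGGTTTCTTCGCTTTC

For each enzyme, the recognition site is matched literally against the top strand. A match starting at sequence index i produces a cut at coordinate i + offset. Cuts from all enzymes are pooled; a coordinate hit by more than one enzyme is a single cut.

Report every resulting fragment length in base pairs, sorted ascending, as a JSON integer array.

[1,2,3,3,5,5,6,7,7,8,13,16]

Scan for sites:
  PtaI TTTC/1: at [16, 23, 28, 63, 72] ⇒ [17, 24, 29, 64, 73]
  WciIII (ACCCTCGC, off=1): no sites
  EstVI CTGGT/1: at [1, 35] ⇒ [2, 36]
  XjeIX GACACGC/6: at [9] ⇒ [15]
  DwuII TTCTTC/1: at [41, 44, 47, 64] ⇒ [42, 45, 48, 65]

All cut coordinates (distinct, sorted): [2, 15, 17, 24, 29, 36, 42, 45, 48, 64, 65, 73]

Fragment lengths:
  2→15: 13 bp
  15→17: 2 bp
  17→24: 7 bp
  24→29: 5 bp
  29→36: 7 bp
  36→42: 6 bp
  42→45: 3 bp
  45→48: 3 bp
  48→64: 16 bp
  64→65: 1 bp
  65→73: 8 bp
  73→2 (wrap): 76-73+2 = 5 bp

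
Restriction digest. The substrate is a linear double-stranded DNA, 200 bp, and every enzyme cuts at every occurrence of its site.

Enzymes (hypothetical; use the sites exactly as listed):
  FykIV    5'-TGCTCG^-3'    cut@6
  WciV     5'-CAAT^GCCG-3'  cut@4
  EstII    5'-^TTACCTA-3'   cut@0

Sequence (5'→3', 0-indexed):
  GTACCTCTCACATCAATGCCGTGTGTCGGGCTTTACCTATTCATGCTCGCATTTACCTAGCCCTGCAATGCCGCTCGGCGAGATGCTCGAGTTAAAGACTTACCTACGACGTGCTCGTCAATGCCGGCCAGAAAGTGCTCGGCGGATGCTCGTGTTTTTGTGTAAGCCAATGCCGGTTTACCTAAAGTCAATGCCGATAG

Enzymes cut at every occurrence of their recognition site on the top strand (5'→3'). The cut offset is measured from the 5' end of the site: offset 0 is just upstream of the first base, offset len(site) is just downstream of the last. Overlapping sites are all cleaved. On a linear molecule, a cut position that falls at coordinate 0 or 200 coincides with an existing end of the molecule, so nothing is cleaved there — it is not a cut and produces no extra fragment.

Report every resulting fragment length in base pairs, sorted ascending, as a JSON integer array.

[3,5,6,8,10,11,15,15,17,17,17,18,19,19,20]

Scan for sites:
  FykIV TGCTCG/6: at [43, 83, 111, 135, 146] ⇒ [49, 89, 117, 141, 152]
  WciV CAATGCCG/4: at [13, 65, 118, 167, 188] ⇒ [17, 69, 122, 171, 192]
  EstII TTACCTA/0: at [32, 52, 99, 177] ⇒ [32, 52, 99, 177]

Pooled cuts: [17, 32, 49, 52, 69, 89, 99, 117, 122, 141, 152, 171, 177, 192]

Fragment lengths:
  [0,17): 17 bp
  [17,32): 15 bp
  [32,49): 17 bp
  [49,52): 3 bp
  [52,69): 17 bp
  [69,89): 20 bp
  [89,99): 10 bp
  [99,117): 18 bp
  [117,122): 5 bp
  [122,141): 19 bp
  [141,152): 11 bp
  [152,171): 19 bp
  [171,177): 6 bp
  [177,192): 15 bp
  [192,200): 8 bp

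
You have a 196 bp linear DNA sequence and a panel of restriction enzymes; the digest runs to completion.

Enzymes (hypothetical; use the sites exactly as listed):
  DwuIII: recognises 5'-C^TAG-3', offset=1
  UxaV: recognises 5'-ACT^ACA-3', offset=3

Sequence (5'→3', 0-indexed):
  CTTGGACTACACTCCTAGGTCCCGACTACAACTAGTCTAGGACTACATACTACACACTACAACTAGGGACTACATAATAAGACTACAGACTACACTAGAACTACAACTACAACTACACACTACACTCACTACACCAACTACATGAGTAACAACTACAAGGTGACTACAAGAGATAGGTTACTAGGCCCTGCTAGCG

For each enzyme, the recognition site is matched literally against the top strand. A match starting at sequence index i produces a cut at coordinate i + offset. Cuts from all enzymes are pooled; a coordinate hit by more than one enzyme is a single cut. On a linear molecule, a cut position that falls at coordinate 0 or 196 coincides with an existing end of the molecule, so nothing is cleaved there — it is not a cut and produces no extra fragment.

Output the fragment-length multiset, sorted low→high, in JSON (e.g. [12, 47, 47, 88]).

[4,5,5,5,5,6,6,7,7,7,7,7,7,7,8,8,9,9,10,11,12,13,15,16]

Scan for sites:
  DwuIII CTAG/1: at [14, 31, 36, 62, 94, 180, 190] ⇒ [15, 32, 37, 63, 95, 181, 191]
  UxaV ACTACA/3: at [5, 24, 41, 48, 55, 68, 81, 88, 99, 105, 111, 118, 127, 136, 151, 162] ⇒ [8, 27, 44, 51, 58, 71, 84, 91, 102, 108, 114, 121, 130, 139, 154, 165]

Pooled cuts: [8, 15, 27, 32, 37, 44, 51, 58, 63, 71, 84, 91, 95, 102, 108, 114, 121, 130, 139, 154, 165, 181, 191]

Fragments:
  [0,8): 8 bp
  [8,15): 7 bp
  [15,27): 12 bp
  [27,32): 5 bp
  [32,37): 5 bp
  [37,44): 7 bp
  [44,51): 7 bp
  [51,58): 7 bp
  [58,63): 5 bp
  [63,71): 8 bp
  [71,84): 13 bp
  [84,91): 7 bp
  [91,95): 4 bp
  [95,102): 7 bp
  [102,108): 6 bp
  [108,114): 6 bp
  [114,121): 7 bp
  [121,130): 9 bp
  [130,139): 9 bp
  [139,154): 15 bp
  [154,165): 11 bp
  [165,181): 16 bp
  [181,191): 10 bp
  [191,196): 5 bp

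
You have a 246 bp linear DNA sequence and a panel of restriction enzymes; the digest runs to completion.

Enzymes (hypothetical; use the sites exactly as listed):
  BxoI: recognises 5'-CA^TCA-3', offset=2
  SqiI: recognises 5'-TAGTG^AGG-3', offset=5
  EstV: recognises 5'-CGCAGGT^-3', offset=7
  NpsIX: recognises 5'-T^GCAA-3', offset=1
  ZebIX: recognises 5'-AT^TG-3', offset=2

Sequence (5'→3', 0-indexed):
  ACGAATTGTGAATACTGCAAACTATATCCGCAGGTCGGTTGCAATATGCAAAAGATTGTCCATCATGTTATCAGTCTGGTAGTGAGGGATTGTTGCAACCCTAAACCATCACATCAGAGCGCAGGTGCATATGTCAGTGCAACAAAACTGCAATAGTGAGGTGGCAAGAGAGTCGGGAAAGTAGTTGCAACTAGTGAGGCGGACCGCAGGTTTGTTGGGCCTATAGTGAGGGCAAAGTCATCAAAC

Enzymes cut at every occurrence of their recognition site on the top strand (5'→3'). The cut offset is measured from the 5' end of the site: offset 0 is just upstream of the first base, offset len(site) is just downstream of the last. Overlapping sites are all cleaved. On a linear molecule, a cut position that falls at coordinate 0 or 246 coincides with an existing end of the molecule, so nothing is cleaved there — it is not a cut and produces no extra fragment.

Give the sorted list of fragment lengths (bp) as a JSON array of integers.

Scan for sites:
  BxoI CATCA/2: at [60, 106, 111, 238] ⇒ [62, 108, 113, 240]
  SqiI TAGTGAGG/5: at [79, 153, 191, 223] ⇒ [84, 158, 196, 228]
  EstV CGCAGGT/7: at [28, 119, 204] ⇒ [35, 126, 211]
  NpsIX TGCAA/1: at [15, 39, 46, 93, 137, 148, 185] ⇒ [16, 40, 47, 94, 138, 149, 186]
  ZebIX ATTG/2: at [4, 54, 88] ⇒ [6, 56, 90]

All cut coordinates (distinct, sorted): [6, 16, 35, 40, 47, 56, 62, 84, 90, 94, 108, 113, 126, 138, 149, 158, 186, 196, 211, 228, 240]

Fragments:
  [0,6): 6 bp
  [6,16): 10 bp
  [16,35): 19 bp
  [35,40): 5 bp
  [40,47): 7 bp
  [47,56): 9 bp
  [56,62): 6 bp
  [62,84): 22 bp
  [84,90): 6 bp
  [90,94): 4 bp
  [94,108): 14 bp
  [108,113): 5 bp
  [113,126): 13 bp
  [126,138): 12 bp
  [138,149): 11 bp
  [149,158): 9 bp
  [158,186): 28 bp
  [186,196): 10 bp
  [196,211): 15 bp
  [211,228): 17 bp
  [228,240): 12 bp
  [240,246): 6 bp

[4,5,5,6,6,6,6,7,9,9,10,10,11,12,12,13,14,15,17,19,22,28]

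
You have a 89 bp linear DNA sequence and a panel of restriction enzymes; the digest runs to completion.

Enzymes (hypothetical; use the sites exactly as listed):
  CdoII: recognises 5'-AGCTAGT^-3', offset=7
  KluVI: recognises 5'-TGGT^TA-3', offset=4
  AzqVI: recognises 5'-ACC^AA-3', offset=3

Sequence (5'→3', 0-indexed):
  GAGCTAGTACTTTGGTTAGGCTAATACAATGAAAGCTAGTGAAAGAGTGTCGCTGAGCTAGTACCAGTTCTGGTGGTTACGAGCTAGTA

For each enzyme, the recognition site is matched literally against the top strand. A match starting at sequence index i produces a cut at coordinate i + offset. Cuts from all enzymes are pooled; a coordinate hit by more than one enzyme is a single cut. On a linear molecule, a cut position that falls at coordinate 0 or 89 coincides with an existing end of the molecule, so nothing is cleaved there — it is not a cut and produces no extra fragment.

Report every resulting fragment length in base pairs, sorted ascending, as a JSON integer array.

[1,8,8,11,15,22,24]

Site scan:
  CdoII AGCTAGT/7: at [1, 33, 55, 81] ⇒ [8, 40, 62, 88]
  KluVI TGGTTA/4: at [12, 73] ⇒ [16, 77]
  AzqVI (ACCAA, off=3): no sites

All cut coordinates (distinct, sorted): [8, 16, 40, 62, 77, 88]

Fragment lengths:
  [0,8): 8 bp
  [8,16): 8 bp
  [16,40): 24 bp
  [40,62): 22 bp
  [62,77): 15 bp
  [77,88): 11 bp
  [88,89): 1 bp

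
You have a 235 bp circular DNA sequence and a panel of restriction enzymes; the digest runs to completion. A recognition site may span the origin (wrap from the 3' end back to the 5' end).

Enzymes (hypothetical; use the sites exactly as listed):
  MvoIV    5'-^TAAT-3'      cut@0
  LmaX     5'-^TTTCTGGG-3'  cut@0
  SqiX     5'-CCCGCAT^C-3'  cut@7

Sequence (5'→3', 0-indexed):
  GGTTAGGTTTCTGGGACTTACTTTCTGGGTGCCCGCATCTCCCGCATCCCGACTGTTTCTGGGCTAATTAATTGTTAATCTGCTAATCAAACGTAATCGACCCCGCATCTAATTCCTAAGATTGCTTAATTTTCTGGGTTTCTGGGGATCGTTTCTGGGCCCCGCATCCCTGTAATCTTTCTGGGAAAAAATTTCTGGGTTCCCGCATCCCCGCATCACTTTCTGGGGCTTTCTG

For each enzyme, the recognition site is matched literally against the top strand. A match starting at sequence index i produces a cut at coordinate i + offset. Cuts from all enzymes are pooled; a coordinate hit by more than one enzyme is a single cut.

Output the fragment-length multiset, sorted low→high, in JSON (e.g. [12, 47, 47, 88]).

[1,3,4,4,5,5,7,8,8,8,8,9,9,10,10,13,13,14,14,15,16,17,17,17]

Scan for sites:
  MvoIV TAAT/0: at [64, 68, 75, 83, 93, 109, 126, 172] ⇒ [64, 68, 75, 83, 93, 109, 126, 172]
  LmaX TTTCTGGG/0: at [7, 21, 55, 130, 138, 151, 177, 191, 219, 229] ⇒ [7, 21, 55, 130, 138, 151, 177, 191, 219, 229]
  SqiX CCCGCATC/7: at [31, 40, 101, 160, 201, 209] ⇒ [38, 47, 108, 167, 208, 216]

All cut coordinates (distinct, sorted): [7, 21, 38, 47, 55, 64, 68, 75, 83, 93, 108, 109, 126, 130, 138, 151, 167, 172, 177, 191, 208, 216, 219, 229]

Fragments:
  7→21: 14 bp
  21→38: 17 bp
  38→47: 9 bp
  47→55: 8 bp
  55→64: 9 bp
  64→68: 4 bp
  68→75: 7 bp
  75→83: 8 bp
  83→93: 10 bp
  93→108: 15 bp
  108→109: 1 bp
  109→126: 17 bp
  126→130: 4 bp
  130→138: 8 bp
  138→151: 13 bp
  151→167: 16 bp
  167→172: 5 bp
  172→177: 5 bp
  177→191: 14 bp
  191→208: 17 bp
  208→216: 8 bp
  216→219: 3 bp
  219→229: 10 bp
  229→7 (wrap): 235-229+7 = 13 bp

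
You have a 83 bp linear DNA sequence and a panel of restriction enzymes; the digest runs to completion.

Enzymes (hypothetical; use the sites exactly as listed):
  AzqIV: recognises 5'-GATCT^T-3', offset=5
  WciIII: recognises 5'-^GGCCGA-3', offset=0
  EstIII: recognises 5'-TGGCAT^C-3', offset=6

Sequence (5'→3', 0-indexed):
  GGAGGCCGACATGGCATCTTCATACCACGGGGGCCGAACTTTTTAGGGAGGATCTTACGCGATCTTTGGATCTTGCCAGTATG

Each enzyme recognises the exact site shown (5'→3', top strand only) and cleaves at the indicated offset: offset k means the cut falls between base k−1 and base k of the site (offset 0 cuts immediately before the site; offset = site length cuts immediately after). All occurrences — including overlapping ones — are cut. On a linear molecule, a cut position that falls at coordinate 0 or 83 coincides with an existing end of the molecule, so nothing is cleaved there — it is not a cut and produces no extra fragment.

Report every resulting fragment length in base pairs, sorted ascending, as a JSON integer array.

Scan for sites:
  AzqIV (GATCTT, off=5): starts [50, 60, 68] → cuts [55, 65, 73]
  WciIII (GGCCGA, off=0): starts [3, 31] → cuts [3, 31]
  EstIII (TGGCATC, off=6): starts [11] → cuts [17]

All cut coordinates (distinct, sorted): [3, 17, 31, 55, 65, 73]

Fragment lengths:
  [0,3): 3 bp
  [3,17): 14 bp
  [17,31): 14 bp
  [31,55): 24 bp
  [55,65): 10 bp
  [65,73): 8 bp
  [73,83): 10 bp

[3,8,10,10,14,14,24]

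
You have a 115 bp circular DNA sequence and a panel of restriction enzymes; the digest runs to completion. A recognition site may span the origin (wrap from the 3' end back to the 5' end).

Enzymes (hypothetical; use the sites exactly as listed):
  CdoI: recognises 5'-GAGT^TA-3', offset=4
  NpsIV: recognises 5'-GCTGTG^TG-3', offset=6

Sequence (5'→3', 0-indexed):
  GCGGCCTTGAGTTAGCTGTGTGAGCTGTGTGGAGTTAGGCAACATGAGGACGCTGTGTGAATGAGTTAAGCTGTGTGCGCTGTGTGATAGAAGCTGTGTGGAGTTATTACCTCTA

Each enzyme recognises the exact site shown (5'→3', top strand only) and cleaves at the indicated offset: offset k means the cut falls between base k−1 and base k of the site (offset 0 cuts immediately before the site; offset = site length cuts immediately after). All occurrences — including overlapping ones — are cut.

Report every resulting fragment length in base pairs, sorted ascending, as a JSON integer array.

[6,6,8,9,9,9,9,14,22,23]

Per-enzyme occurrences:
  CdoI (GAGTTA, off=4): starts [8, 31, 62, 100] → cuts [12, 35, 66, 104]
  NpsIV (GCTGTGTG, off=6): starts [14, 23, 51, 69, 78, 92] → cuts [20, 29, 57, 75, 84, 98]

All cut coordinates (distinct, sorted): [12, 20, 29, 35, 57, 66, 75, 84, 98, 104]

Fragments:
  12→20: 8 bp
  20→29: 9 bp
  29→35: 6 bp
  35→57: 22 bp
  57→66: 9 bp
  66→75: 9 bp
  75→84: 9 bp
  84→98: 14 bp
  98→104: 6 bp
  104→12 (wrap): 115-104+12 = 23 bp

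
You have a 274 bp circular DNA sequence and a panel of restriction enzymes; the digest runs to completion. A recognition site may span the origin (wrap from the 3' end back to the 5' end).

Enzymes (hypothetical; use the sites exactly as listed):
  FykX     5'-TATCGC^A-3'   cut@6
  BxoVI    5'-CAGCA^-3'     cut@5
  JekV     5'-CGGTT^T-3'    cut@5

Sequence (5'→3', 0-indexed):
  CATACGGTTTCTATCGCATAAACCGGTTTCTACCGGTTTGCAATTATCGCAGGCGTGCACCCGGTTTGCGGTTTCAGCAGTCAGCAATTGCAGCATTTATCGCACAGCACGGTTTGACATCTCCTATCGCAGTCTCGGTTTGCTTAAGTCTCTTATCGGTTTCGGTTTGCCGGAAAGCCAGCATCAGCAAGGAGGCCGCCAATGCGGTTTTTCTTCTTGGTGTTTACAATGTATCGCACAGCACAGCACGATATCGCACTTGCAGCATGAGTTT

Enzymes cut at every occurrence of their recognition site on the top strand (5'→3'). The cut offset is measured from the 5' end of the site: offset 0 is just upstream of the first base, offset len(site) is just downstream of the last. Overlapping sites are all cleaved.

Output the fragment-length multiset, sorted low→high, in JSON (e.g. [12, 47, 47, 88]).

[5,5,6,6,6,6,6,7,7,8,8,9,9,10,10,10,11,12,16,16,16,16,20,21,28]

Scan for sites:
  FykX TATCGCA/6: at [11, 44, 97, 124, 231, 251] ⇒ [17, 50, 103, 130, 237, 257]
  BxoVI CAGCA/5: at [74, 81, 90, 104, 178, 184, 238, 243, 262] ⇒ [79, 86, 95, 109, 183, 189, 243, 248, 267]
  JekV CGGTTT/5: at [4, 23, 33, 61, 68, 109, 135, 156, 162, 204] ⇒ [9, 28, 38, 66, 73, 114, 140, 161, 167, 209]

All cut coordinates (distinct, sorted): [9, 17, 28, 38, 50, 66, 73, 79, 86, 95, 103, 109, 114, 130, 140, 161, 167, 183, 189, 209, 237, 243, 248, 257, 267]

Fragments:
  9→17: 8 bp
  17→28: 11 bp
  28→38: 10 bp
  38→50: 12 bp
  50→66: 16 bp
  66→73: 7 bp
  73→79: 6 bp
  79→86: 7 bp
  86→95: 9 bp
  95→103: 8 bp
  103→109: 6 bp
  109→114: 5 bp
  114→130: 16 bp
  130→140: 10 bp
  140→161: 21 bp
  161→167: 6 bp
  167→183: 16 bp
  183→189: 6 bp
  189→209: 20 bp
  209→237: 28 bp
  237→243: 6 bp
  243→248: 5 bp
  248→257: 9 bp
  257→267: 10 bp
  267→9 (wrap): 274-267+9 = 16 bp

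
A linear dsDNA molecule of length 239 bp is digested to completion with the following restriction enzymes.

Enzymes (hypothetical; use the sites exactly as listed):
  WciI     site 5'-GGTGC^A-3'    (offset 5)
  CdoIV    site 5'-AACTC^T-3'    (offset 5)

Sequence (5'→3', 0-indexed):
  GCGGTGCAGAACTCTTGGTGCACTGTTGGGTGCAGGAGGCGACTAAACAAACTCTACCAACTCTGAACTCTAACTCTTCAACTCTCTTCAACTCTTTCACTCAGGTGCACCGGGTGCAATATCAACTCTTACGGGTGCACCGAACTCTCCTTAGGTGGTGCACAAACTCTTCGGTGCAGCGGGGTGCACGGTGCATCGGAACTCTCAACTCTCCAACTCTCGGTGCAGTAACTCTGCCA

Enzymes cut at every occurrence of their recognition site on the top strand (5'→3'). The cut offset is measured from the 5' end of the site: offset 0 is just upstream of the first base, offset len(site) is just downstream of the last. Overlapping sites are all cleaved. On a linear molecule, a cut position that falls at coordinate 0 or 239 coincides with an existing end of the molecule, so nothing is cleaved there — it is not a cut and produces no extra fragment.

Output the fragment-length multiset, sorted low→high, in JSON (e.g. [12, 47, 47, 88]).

[5,6,7,7,7,7,7,7,7,8,8,8,8,8,9,9,9,10,10,10,10,11,12,14,14,21]

Scan for sites:
  WciI GGTGCA/5: at [2, 16, 28, 103, 112, 133, 156, 172, 182, 189, 221] ⇒ [7, 21, 33, 108, 117, 138, 161, 177, 187, 194, 226]
  CdoIV AACTCT/5: at [9, 49, 58, 65, 71, 79, 89, 123, 142, 164, 199, 206, 214, 229] ⇒ [14, 54, 63, 70, 76, 84, 94, 128, 147, 169, 204, 211, 219, 234]

Pooled cuts: [7, 14, 21, 33, 54, 63, 70, 76, 84, 94, 108, 117, 128, 138, 147, 161, 169, 177, 187, 194, 204, 211, 219, 226, 234]

Fragments:
  [0,7): 7 bp
  [7,14): 7 bp
  [14,21): 7 bp
  [21,33): 12 bp
  [33,54): 21 bp
  [54,63): 9 bp
  [63,70): 7 bp
  [70,76): 6 bp
  [76,84): 8 bp
  [84,94): 10 bp
  [94,108): 14 bp
  [108,117): 9 bp
  [117,128): 11 bp
  [128,138): 10 bp
  [138,147): 9 bp
  [147,161): 14 bp
  [161,169): 8 bp
  [169,177): 8 bp
  [177,187): 10 bp
  [187,194): 7 bp
  [194,204): 10 bp
  [204,211): 7 bp
  [211,219): 8 bp
  [219,226): 7 bp
  [226,234): 8 bp
  [234,239): 5 bp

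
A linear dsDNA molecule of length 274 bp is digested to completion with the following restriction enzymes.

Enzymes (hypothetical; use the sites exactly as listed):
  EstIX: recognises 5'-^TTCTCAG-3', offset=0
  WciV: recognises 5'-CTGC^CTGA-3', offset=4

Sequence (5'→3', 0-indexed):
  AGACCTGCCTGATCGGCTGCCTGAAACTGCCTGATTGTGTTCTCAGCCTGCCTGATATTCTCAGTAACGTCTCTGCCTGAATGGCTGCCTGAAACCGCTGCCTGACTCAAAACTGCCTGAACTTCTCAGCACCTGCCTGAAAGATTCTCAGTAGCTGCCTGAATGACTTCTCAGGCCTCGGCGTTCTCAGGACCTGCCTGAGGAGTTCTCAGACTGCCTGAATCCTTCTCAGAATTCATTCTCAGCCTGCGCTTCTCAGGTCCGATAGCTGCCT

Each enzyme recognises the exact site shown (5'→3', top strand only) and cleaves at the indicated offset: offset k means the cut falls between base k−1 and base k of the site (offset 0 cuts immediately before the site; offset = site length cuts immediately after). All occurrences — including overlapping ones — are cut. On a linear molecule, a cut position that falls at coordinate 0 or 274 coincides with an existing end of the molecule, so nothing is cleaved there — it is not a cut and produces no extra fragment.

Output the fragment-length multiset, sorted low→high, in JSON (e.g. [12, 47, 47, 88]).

[6,6,8,8,8,8,9,9,10,12,12,12,12,13,13,14,14,14,14,15,16,19,22]

Per-enzyme occurrences:
  EstIX TTCTCAG/0: at [39, 57, 122, 144, 167, 183, 205, 225, 238, 252] ⇒ [39, 57, 122, 144, 167, 183, 205, 225, 238, 252]
  WciV CTGCCTGA/4: at [4, 16, 26, 47, 72, 84, 97, 112, 132, 154, 193, 213] ⇒ [8, 20, 30, 51, 76, 88, 101, 116, 136, 158, 197, 217]

All cut coordinates (distinct, sorted): [8, 20, 30, 39, 51, 57, 76, 88, 101, 116, 122, 136, 144, 158, 167, 183, 197, 205, 217, 225, 238, 252]

Fragments:
  [0,8): 8 bp
  [8,20): 12 bp
  [20,30): 10 bp
  [30,39): 9 bp
  [39,51): 12 bp
  [51,57): 6 bp
  [57,76): 19 bp
  [76,88): 12 bp
  [88,101): 13 bp
  [101,116): 15 bp
  [116,122): 6 bp
  [122,136): 14 bp
  [136,144): 8 bp
  [144,158): 14 bp
  [158,167): 9 bp
  [167,183): 16 bp
  [183,197): 14 bp
  [197,205): 8 bp
  [205,217): 12 bp
  [217,225): 8 bp
  [225,238): 13 bp
  [238,252): 14 bp
  [252,274): 22 bp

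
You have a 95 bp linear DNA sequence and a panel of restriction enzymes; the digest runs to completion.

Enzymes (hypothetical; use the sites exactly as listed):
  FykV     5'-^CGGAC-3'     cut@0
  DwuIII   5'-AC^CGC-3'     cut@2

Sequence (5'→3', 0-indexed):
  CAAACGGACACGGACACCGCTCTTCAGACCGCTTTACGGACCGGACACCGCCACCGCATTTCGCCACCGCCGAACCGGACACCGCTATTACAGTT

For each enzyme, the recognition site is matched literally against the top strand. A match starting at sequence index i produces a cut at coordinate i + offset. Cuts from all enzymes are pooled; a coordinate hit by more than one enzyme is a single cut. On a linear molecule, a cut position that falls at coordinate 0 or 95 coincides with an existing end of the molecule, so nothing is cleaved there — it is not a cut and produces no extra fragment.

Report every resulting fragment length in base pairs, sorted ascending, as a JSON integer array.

[4,5,6,6,7,7,7,7,8,12,13,13]

Scan for sites:
  FykV CGGAC/0: at [4, 10, 36, 41, 75] ⇒ [4, 10, 36, 41, 75]
  DwuIII ACCGC/2: at [15, 27, 46, 52, 65, 80] ⇒ [17, 29, 48, 54, 67, 82]

All cut coordinates (distinct, sorted): [4, 10, 17, 29, 36, 41, 48, 54, 67, 75, 82]

Fragment lengths:
  [0,4): 4 bp
  [4,10): 6 bp
  [10,17): 7 bp
  [17,29): 12 bp
  [29,36): 7 bp
  [36,41): 5 bp
  [41,48): 7 bp
  [48,54): 6 bp
  [54,67): 13 bp
  [67,75): 8 bp
  [75,82): 7 bp
  [82,95): 13 bp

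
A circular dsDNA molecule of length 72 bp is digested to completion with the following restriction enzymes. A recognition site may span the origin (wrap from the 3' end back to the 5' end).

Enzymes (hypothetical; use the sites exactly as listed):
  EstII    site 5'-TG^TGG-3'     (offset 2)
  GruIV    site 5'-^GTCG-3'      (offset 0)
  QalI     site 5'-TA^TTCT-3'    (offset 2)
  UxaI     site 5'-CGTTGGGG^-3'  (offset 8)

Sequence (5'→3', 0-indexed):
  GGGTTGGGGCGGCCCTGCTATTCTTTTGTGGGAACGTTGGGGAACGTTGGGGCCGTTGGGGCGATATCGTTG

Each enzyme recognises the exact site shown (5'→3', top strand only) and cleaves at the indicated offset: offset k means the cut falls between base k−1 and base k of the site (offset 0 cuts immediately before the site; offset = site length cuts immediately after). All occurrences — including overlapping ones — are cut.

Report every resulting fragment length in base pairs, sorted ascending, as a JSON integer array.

[8,9,10,14,14,17]

Per-enzyme occurrences:
  EstII (TGTGG, off=2): starts [26] → cuts [28]
  GruIV (GTCG, off=0): no sites
  QalI (TATTCT, off=2): starts [18] → cuts [20]
  UxaI (CGTTGGGG, off=8): starts [34, 44, 53, 67] → cuts [3, 42, 52, 61]

Pooled cuts: [3, 20, 28, 42, 52, 61]

Fragment lengths:
  3→20: 17 bp
  20→28: 8 bp
  28→42: 14 bp
  42→52: 10 bp
  52→61: 9 bp
  61→3 (wrap): 72-61+3 = 14 bp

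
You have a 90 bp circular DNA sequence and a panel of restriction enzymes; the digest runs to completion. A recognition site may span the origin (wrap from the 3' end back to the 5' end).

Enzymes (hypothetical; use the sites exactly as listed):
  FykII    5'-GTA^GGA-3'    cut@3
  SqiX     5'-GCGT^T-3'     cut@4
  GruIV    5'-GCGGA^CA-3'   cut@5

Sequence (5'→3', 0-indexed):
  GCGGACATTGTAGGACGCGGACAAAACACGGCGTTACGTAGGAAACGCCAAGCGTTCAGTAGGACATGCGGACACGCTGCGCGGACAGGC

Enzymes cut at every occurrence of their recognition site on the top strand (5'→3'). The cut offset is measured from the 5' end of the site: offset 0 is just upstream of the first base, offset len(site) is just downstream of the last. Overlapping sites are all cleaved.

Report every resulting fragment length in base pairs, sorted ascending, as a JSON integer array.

Scan for sites:
  FykII GTAGGA/3: at [9, 37, 58] ⇒ [12, 40, 61]
  SqiX GCGTT/4: at [30, 51] ⇒ [34, 55]
  GruIV GCGGACA/5: at [0, 16, 67, 80] ⇒ [5, 21, 72, 85]

Pooled cuts: [5, 12, 21, 34, 40, 55, 61, 72, 85]

Fragments:
  5→12: 7 bp
  12→21: 9 bp
  21→34: 13 bp
  34→40: 6 bp
  40→55: 15 bp
  55→61: 6 bp
  61→72: 11 bp
  72→85: 13 bp
  85→5 (wrap): 90-85+5 = 10 bp

[6,6,7,9,10,11,13,13,15]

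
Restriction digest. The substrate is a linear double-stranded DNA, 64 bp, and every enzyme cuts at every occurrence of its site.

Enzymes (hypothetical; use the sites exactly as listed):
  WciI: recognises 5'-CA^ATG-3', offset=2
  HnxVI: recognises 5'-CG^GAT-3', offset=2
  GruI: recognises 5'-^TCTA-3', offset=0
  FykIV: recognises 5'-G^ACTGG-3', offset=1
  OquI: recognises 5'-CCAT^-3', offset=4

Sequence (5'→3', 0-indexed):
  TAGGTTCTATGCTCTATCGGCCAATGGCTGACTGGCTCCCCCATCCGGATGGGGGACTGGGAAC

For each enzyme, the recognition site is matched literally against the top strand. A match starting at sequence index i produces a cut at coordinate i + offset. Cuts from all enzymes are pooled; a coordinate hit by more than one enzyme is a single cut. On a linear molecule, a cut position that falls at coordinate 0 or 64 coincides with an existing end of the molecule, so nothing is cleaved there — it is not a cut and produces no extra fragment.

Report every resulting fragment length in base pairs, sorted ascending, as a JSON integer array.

Scan for sites:
  WciI CAATG/2: at [21] ⇒ [23]
  HnxVI CGGAT/2: at [45] ⇒ [47]
  GruI TCTA/0: at [5, 12] ⇒ [5, 12]
  FykIV GACTGG/1: at [29, 54] ⇒ [30, 55]
  OquI CCAT/4: at [40] ⇒ [44]

All cut coordinates (distinct, sorted): [5, 12, 23, 30, 44, 47, 55]

Fragment lengths:
  [0,5): 5 bp
  [5,12): 7 bp
  [12,23): 11 bp
  [23,30): 7 bp
  [30,44): 14 bp
  [44,47): 3 bp
  [47,55): 8 bp
  [55,64): 9 bp

[3,5,7,7,8,9,11,14]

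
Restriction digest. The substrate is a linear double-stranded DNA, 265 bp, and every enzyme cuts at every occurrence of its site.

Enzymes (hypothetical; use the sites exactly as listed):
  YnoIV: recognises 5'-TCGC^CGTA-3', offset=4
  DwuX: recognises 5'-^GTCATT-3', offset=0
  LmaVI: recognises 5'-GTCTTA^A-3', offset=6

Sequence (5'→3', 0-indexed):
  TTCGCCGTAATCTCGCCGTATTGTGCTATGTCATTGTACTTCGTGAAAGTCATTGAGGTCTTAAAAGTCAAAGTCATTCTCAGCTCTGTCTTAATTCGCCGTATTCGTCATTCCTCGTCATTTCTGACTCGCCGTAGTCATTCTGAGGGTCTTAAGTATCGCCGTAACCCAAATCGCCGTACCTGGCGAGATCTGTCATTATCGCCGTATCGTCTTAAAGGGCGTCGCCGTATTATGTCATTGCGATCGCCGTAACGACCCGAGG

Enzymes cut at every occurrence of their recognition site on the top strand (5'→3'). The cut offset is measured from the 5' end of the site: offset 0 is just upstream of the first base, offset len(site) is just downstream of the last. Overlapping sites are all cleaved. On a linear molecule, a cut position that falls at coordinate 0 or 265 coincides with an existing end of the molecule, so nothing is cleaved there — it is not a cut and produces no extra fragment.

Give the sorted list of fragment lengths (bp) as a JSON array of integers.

Per-enzyme occurrences:
  YnoIV (TCGCCGTA, off=4): starts [1, 12, 95, 128, 158, 173, 201, 224, 246] → cuts [5, 16, 99, 132, 162, 177, 205, 228, 250]
  DwuX (GTCATT, off=0): starts [29, 48, 72, 106, 116, 136, 194, 236] → cuts [29, 48, 72, 106, 116, 136, 194, 236]
  LmaVI (GTCTTAA, off=6): starts [57, 87, 148, 211] → cuts [63, 93, 154, 217]

All cut coordinates (distinct, sorted): [5, 16, 29, 48, 63, 72, 93, 99, 106, 116, 132, 136, 154, 162, 177, 194, 205, 217, 228, 236, 250]

Fragment lengths:
  [0,5): 5 bp
  [5,16): 11 bp
  [16,29): 13 bp
  [29,48): 19 bp
  [48,63): 15 bp
  [63,72): 9 bp
  [72,93): 21 bp
  [93,99): 6 bp
  [99,106): 7 bp
  [106,116): 10 bp
  [116,132): 16 bp
  [132,136): 4 bp
  [136,154): 18 bp
  [154,162): 8 bp
  [162,177): 15 bp
  [177,194): 17 bp
  [194,205): 11 bp
  [205,217): 12 bp
  [217,228): 11 bp
  [228,236): 8 bp
  [236,250): 14 bp
  [250,265): 15 bp

[4,5,6,7,8,8,9,10,11,11,11,12,13,14,15,15,15,16,17,18,19,21]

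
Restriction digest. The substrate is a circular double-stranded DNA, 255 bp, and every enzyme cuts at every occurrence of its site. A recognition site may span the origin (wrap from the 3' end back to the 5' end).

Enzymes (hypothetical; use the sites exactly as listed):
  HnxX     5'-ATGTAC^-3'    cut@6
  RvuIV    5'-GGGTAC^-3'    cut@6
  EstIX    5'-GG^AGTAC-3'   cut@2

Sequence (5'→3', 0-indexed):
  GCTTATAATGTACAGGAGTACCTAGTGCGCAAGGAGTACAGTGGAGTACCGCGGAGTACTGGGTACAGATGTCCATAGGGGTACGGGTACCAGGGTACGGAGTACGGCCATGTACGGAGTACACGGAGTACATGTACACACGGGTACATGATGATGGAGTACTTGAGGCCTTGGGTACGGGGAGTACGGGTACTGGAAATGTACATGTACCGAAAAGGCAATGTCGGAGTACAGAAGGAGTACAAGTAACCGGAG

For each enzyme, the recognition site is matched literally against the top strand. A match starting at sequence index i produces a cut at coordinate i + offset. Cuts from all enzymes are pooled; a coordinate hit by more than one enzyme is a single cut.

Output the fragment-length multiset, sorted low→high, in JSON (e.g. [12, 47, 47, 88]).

[2,2,3,4,6,6,8,9,10,10,10,10,11,11,11,11,12,15,17,18,18,21,30]

Scan for sites:
  HnxX ATGTAC/6: at [7, 109, 131, 198, 204] ⇒ [13, 115, 137, 204, 210]
  RvuIV GGGTAC/6: at [60, 78, 84, 92, 141, 172, 187] ⇒ [66, 84, 90, 98, 147, 178, 193]
  EstIX GGAGTAC/2: at [14, 32, 42, 52, 98, 115, 124, 155, 180, 225, 236] ⇒ [16, 34, 44, 54, 100, 117, 126, 157, 182, 227, 238]

Pooled cuts: [13, 16, 34, 44, 54, 66, 84, 90, 98, 100, 115, 117, 126, 137, 147, 157, 178, 182, 193, 204, 210, 227, 238]

Fragments:
  13→16: 3 bp
  16→34: 18 bp
  34→44: 10 bp
  44→54: 10 bp
  54→66: 12 bp
  66→84: 18 bp
  84→90: 6 bp
  90→98: 8 bp
  98→100: 2 bp
  100→115: 15 bp
  115→117: 2 bp
  117→126: 9 bp
  126→137: 11 bp
  137→147: 10 bp
  147→157: 10 bp
  157→178: 21 bp
  178→182: 4 bp
  182→193: 11 bp
  193→204: 11 bp
  204→210: 6 bp
  210→227: 17 bp
  227→238: 11 bp
  238→13 (wrap): 255-238+13 = 30 bp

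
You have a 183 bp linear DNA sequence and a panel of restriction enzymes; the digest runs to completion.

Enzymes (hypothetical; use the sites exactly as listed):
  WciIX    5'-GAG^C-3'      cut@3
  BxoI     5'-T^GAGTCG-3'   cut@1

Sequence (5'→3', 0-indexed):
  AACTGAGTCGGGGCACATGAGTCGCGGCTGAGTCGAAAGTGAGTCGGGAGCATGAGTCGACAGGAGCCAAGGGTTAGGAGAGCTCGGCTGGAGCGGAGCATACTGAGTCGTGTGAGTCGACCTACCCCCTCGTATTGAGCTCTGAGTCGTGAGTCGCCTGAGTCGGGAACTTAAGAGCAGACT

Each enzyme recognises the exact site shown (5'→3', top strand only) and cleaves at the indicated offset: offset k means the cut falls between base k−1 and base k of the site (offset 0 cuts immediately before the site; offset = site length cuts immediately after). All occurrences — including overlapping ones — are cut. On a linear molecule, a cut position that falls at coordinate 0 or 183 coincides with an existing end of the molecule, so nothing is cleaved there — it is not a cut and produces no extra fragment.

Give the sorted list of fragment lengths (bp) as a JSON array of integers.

[3,4,4,5,6,6,7,9,9,10,11,11,11,13,14,16,18,26]

Site scan:
  WciIX (GAGC, off=3): starts [47, 63, 79, 90, 95, 136, 174] → cuts [50, 66, 82, 93, 98, 139, 177]
  BxoI (TGAGTCG, off=1): starts [3, 17, 28, 39, 52, 103, 112, 142, 149, 158] → cuts [4, 18, 29, 40, 53, 104, 113, 143, 150, 159]

All cut coordinates (distinct, sorted): [4, 18, 29, 40, 50, 53, 66, 82, 93, 98, 104, 113, 139, 143, 150, 159, 177]

Fragments:
  [0,4): 4 bp
  [4,18): 14 bp
  [18,29): 11 bp
  [29,40): 11 bp
  [40,50): 10 bp
  [50,53): 3 bp
  [53,66): 13 bp
  [66,82): 16 bp
  [82,93): 11 bp
  [93,98): 5 bp
  [98,104): 6 bp
  [104,113): 9 bp
  [113,139): 26 bp
  [139,143): 4 bp
  [143,150): 7 bp
  [150,159): 9 bp
  [159,177): 18 bp
  [177,183): 6 bp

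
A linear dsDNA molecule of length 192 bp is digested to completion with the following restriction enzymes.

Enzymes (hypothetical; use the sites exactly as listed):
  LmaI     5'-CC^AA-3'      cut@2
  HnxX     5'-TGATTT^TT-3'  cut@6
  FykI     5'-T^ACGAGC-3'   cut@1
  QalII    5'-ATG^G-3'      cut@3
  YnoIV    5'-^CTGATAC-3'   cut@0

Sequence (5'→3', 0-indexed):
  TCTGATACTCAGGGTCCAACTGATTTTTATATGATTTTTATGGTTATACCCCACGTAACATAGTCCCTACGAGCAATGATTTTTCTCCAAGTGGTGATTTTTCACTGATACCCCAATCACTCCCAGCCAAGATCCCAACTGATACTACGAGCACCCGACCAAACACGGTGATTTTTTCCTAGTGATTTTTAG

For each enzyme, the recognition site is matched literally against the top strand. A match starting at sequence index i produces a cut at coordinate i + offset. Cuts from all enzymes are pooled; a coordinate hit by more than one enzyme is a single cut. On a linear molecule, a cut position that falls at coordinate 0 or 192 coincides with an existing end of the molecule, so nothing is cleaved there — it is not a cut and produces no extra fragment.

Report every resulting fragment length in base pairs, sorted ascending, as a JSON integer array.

Scan for sites:
  LmaI (CCAA, off=2): starts [15, 86, 112, 126, 134, 158] → cuts [17, 88, 114, 128, 136, 160]
  HnxX (TGATTTTT, off=6): starts [20, 31, 76, 94, 168, 182] → cuts [26, 37, 82, 100, 174, 188]
  FykI (TACGAGC, off=1): starts [67, 145] → cuts [68, 146]
  QalII (ATGG, off=3): starts [39] → cuts [42]
  YnoIV (CTGATAC, off=0): starts [1, 104, 138] → cuts [1, 104, 138]

Pooled cuts: [1, 17, 26, 37, 42, 68, 82, 88, 100, 104, 114, 128, 136, 138, 146, 160, 174, 188]

Fragments:
  [0,1): 1 bp
  [1,17): 16 bp
  [17,26): 9 bp
  [26,37): 11 bp
  [37,42): 5 bp
  [42,68): 26 bp
  [68,82): 14 bp
  [82,88): 6 bp
  [88,100): 12 bp
  [100,104): 4 bp
  [104,114): 10 bp
  [114,128): 14 bp
  [128,136): 8 bp
  [136,138): 2 bp
  [138,146): 8 bp
  [146,160): 14 bp
  [160,174): 14 bp
  [174,188): 14 bp
  [188,192): 4 bp

[1,2,4,4,5,6,8,8,9,10,11,12,14,14,14,14,14,16,26]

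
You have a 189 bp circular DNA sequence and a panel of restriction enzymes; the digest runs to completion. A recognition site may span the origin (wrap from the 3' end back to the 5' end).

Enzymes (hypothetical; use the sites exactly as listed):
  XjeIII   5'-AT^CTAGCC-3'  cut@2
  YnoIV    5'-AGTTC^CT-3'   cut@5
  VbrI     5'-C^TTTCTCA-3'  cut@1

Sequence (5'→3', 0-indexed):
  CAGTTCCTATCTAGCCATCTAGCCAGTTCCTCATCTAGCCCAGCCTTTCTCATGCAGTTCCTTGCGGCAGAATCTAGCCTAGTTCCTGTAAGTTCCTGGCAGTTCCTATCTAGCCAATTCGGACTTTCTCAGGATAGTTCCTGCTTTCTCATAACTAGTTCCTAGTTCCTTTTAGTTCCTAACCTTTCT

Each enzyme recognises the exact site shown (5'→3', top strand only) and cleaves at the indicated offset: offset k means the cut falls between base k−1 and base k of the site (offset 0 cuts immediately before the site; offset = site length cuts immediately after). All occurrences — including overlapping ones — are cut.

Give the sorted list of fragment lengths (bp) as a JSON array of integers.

Site scan:
  XjeIII ATCTAGCC/2: at [8, 16, 32, 71, 107] ⇒ [10, 18, 34, 73, 109]
  YnoIV AGTTCCT/5: at [1, 24, 55, 80, 90, 100, 135, 156, 163, 173] ⇒ [6, 29, 60, 85, 95, 105, 140, 161, 168, 178]
  VbrI CTTTCTCA/1: at [44, 123, 143, 183] ⇒ [45, 124, 144, 184]

All cut coordinates (distinct, sorted): [6, 10, 18, 29, 34, 45, 60, 73, 85, 95, 105, 109, 124, 140, 144, 161, 168, 178, 184]

Fragment lengths:
  6→10: 4 bp
  10→18: 8 bp
  18→29: 11 bp
  29→34: 5 bp
  34→45: 11 bp
  45→60: 15 bp
  60→73: 13 bp
  73→85: 12 bp
  85→95: 10 bp
  95→105: 10 bp
  105→109: 4 bp
  109→124: 15 bp
  124→140: 16 bp
  140→144: 4 bp
  144→161: 17 bp
  161→168: 7 bp
  168→178: 10 bp
  178→184: 6 bp
  184→6 (wrap): 189-184+6 = 11 bp

[4,4,4,5,6,7,8,10,10,10,11,11,11,12,13,15,15,16,17]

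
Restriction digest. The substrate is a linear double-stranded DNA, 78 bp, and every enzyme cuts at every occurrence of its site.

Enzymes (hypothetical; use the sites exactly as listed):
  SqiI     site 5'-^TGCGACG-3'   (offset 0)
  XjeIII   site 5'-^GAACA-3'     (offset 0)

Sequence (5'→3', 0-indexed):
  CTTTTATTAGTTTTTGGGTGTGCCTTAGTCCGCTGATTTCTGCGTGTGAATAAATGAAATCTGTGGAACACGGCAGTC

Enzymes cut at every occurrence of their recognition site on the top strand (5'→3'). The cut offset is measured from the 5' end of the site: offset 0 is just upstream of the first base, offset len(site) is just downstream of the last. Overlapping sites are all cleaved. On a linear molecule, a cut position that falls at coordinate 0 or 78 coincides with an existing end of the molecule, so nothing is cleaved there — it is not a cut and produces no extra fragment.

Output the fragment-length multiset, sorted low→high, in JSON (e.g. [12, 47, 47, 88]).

[13,65]

Site scan:
  SqiI (TGCGACG, off=0): no sites
  XjeIII GAACA/0: at [65] ⇒ [65]

Pooled cuts: [65]

Fragments:
  [0,65): 65 bp
  [65,78): 13 bp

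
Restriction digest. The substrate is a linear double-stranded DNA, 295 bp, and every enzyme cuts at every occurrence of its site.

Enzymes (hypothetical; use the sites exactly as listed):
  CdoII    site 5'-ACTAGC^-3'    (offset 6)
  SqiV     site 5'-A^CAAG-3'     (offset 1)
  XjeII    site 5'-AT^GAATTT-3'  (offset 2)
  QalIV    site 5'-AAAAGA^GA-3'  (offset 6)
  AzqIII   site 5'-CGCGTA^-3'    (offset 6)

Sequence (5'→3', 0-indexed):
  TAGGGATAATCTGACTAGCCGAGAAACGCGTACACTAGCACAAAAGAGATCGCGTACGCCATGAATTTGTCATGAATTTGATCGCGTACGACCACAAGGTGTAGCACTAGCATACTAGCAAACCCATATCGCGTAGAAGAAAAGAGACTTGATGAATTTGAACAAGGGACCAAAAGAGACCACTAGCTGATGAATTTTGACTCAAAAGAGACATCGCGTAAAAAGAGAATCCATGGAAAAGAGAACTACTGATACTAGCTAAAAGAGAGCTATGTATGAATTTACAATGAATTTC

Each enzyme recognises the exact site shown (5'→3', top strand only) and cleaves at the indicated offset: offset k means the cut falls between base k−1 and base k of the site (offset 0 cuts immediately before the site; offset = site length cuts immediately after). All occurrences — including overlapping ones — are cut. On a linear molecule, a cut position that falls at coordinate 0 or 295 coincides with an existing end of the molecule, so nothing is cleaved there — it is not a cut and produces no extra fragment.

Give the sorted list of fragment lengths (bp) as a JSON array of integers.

Scan for sites:
  CdoII ACTAGC/6: at [13, 33, 105, 113, 181, 253] ⇒ [19, 39, 111, 119, 187, 259]
  SqiV ACAAG/1: at [93, 161] ⇒ [94, 162]
  XjeII ATGAATTT/2: at [60, 71, 151, 189, 275, 286] ⇒ [62, 73, 153, 191, 277, 288]
  QalIV AAAAGAGA/6: at [41, 139, 171, 203, 220, 236, 260] ⇒ [47, 145, 177, 209, 226, 242, 266]
  AzqIII CGCGTA/6: at [26, 50, 82, 129, 214] ⇒ [32, 56, 88, 135, 220]

Pooled cuts: [19, 32, 39, 47, 56, 62, 73, 88, 94, 111, 119, 135, 145, 153, 162, 177, 187, 191, 209, 220, 226, 242, 259, 266, 277, 288]

Fragments:
  [0,19): 19 bp
  [19,32): 13 bp
  [32,39): 7 bp
  [39,47): 8 bp
  [47,56): 9 bp
  [56,62): 6 bp
  [62,73): 11 bp
  [73,88): 15 bp
  [88,94): 6 bp
  [94,111): 17 bp
  [111,119): 8 bp
  [119,135): 16 bp
  [135,145): 10 bp
  [145,153): 8 bp
  [153,162): 9 bp
  [162,177): 15 bp
  [177,187): 10 bp
  [187,191): 4 bp
  [191,209): 18 bp
  [209,220): 11 bp
  [220,226): 6 bp
  [226,242): 16 bp
  [242,259): 17 bp
  [259,266): 7 bp
  [266,277): 11 bp
  [277,288): 11 bp
  [288,295): 7 bp

[4,6,6,6,7,7,7,8,8,8,9,9,10,10,11,11,11,11,13,15,15,16,16,17,17,18,19]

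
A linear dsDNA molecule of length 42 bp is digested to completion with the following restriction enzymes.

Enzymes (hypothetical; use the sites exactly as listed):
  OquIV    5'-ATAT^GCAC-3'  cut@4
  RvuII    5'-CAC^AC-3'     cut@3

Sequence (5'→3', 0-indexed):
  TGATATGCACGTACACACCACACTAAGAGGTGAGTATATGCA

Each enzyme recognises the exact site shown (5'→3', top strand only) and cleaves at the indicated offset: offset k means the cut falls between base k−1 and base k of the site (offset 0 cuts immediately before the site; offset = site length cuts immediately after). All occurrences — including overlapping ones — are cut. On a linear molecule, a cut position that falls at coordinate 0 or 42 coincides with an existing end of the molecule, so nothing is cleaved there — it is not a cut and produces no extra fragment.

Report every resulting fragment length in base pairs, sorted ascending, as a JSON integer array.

Site scan:
  OquIV (ATATGCAC, off=4): starts [2] → cuts [6]
  RvuII (CACAC, off=3): starts [13, 18] → cuts [16, 21]

Pooled cuts: [6, 16, 21]

Fragment lengths:
  [0,6): 6 bp
  [6,16): 10 bp
  [16,21): 5 bp
  [21,42): 21 bp

[5,6,10,21]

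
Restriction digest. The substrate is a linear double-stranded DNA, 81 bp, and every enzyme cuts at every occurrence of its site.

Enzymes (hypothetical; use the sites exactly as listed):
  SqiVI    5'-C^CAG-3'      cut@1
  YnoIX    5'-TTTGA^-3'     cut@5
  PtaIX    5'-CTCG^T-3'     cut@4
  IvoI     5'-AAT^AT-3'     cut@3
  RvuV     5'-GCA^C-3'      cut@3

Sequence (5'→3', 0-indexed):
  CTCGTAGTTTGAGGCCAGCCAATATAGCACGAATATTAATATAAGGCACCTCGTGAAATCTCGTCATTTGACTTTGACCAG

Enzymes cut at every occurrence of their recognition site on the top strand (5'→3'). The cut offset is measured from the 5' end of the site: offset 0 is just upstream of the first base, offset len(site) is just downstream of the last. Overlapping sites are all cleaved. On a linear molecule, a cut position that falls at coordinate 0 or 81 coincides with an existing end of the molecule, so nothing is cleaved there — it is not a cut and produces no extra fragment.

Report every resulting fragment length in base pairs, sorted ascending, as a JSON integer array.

Scan for sites:
  SqiVI (CCAG, off=1): starts [14, 77] → cuts [15, 78]
  YnoIX (TTTGA, off=5): starts [7, 66, 72] → cuts [12, 71, 77]
  PtaIX (CTCGT, off=4): starts [0, 49, 59] → cuts [4, 53, 63]
  IvoI (AATAT, off=3): starts [20, 31, 37] → cuts [23, 34, 40]
  RvuV (GCAC, off=3): starts [26, 45] → cuts [29, 48]

Pooled cuts: [4, 12, 15, 23, 29, 34, 40, 48, 53, 63, 71, 77, 78]

Fragments:
  [0,4): 4 bp
  [4,12): 8 bp
  [12,15): 3 bp
  [15,23): 8 bp
  [23,29): 6 bp
  [29,34): 5 bp
  [34,40): 6 bp
  [40,48): 8 bp
  [48,53): 5 bp
  [53,63): 10 bp
  [63,71): 8 bp
  [71,77): 6 bp
  [77,78): 1 bp
  [78,81): 3 bp

[1,3,3,4,5,5,6,6,6,8,8,8,8,10]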